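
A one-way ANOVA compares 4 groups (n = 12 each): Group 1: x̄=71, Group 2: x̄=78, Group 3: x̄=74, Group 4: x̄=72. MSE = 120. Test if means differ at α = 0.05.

Grand mean = 73.75. SS_between = 345.0, MS_between = 115.0. F = 0.958, F_crit ≈ 2.816. Fail to reject H₀.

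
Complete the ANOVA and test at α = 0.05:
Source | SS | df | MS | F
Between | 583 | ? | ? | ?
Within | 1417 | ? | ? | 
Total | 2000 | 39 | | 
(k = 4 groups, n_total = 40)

df_between = 3, df_within = 36. MS_between = 194.33, MS_within = 39.36. F = 4.937, F_crit ≈ 2.866. Reject H₀.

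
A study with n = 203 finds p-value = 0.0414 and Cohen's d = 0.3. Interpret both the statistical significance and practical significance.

Statistically significant (p = 0.0414 < 0.05). Cohen's d = 0.3 indicates a small effect size. Both statistical and practical significance should be considered.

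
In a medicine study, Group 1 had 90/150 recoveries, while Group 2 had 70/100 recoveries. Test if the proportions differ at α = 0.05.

p̂₁ = 0.6, p̂₂ = 0.7, pooled p̂ = 0.64. z = -1.614. Critical: ±1.96. Fail to reject H₀.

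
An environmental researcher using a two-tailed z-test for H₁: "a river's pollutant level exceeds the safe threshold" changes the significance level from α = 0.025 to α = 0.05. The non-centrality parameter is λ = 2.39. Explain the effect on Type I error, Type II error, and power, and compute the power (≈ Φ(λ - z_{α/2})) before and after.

Increasing α from 0.025 to 0.05:
• Type I error rate increases (α is the Type I rate by definition).
• Critical value moves from z_{α/2} = 2.241 to 1.96, so power = Φ(λ - z_{α/2}) goes from Φ(2.39 - 2.241) = 0.559 to Φ(2.39 - 1.96) = 0.666.
• Type II error rate β = 1 - power therefore decreases (0.441 → 0.334).
Appropriate when false negatives are costly — here, allowing unsafe pollution to continue.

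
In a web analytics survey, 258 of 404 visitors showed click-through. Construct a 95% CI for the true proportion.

p̂ = 0.639. CI = p̂ ± z*√(p̂(1-p̂)/n) = (0.592, 0.685)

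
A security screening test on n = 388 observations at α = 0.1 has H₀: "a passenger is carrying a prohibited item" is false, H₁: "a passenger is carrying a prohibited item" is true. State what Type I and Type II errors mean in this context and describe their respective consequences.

Type I (false positive): concluding that a passenger is carrying a prohibited item when it is not — detaining an innocent passenger — delay and inconvenience. Type II (false negative): failing to conclude that a passenger is carrying a prohibited item when it is — letting a prohibited item through — security breach. Which is costlier depends on domain priorities and is a judgement call rather than a statistical fact.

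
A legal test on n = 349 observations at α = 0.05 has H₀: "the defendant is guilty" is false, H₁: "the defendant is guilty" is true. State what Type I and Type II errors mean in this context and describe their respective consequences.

Type I (false positive): concluding that the defendant is guilty when it is not — convicting an innocent person. Type II (false negative): failing to conclude that the defendant is guilty when it is — acquitting a guilty person. Which is costlier depends on domain priorities and is a judgement call rather than a statistical fact.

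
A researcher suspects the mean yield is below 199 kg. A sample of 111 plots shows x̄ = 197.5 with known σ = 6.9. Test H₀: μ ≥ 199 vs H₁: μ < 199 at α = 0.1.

z = -2.29. Critical value: -1.28. Reject H₀.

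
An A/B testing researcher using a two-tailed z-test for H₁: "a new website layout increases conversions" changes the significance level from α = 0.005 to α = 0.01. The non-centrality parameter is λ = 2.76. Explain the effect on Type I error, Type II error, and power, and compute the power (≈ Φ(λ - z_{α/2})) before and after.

Increasing α from 0.005 to 0.01:
• Type I error rate increases (α is the Type I rate by definition).
• Critical value moves from z_{α/2} = 2.807 to 2.576, so power = Φ(λ - z_{α/2}) goes from Φ(2.76 - 2.807) = 0.481 to Φ(2.76 - 2.576) = 0.573.
• Type II error rate β = 1 - power therefore decreases (0.519 → 0.427).
Appropriate when false negatives are costly — here, discarding a layout that would have improved conversions — lost revenue.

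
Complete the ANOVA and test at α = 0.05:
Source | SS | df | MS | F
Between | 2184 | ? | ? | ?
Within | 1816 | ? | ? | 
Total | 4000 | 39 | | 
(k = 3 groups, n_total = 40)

df_between = 2, df_within = 37. MS_between = 1092.0, MS_within = 49.08. F = 22.249, F_crit ≈ 3.252. Reject H₀.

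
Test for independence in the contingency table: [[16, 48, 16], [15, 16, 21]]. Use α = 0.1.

χ² = 11.276. df = 2, critical = 4.605. Reject H₀. Variables are dependent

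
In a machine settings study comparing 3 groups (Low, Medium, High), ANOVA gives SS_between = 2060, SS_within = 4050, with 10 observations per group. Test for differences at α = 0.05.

df_between = 2, df_within = 27. F = MS_between/MS_within = 1030.0/150.0 = 6.867. F_crit ≈ 3.354. Reject H₀. At least one mean differs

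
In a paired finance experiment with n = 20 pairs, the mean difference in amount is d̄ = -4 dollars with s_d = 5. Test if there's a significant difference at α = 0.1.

t = d̄/(s_d/√n) = -4/(5/√20) = -3.578. df = 19, critical t = ±1.729. Reject H₀.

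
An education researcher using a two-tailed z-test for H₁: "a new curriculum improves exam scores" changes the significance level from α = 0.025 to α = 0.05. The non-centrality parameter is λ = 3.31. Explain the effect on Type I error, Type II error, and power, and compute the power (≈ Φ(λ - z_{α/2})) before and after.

Increasing α from 0.025 to 0.05:
• Type I error rate increases (α is the Type I rate by definition).
• Critical value moves from z_{α/2} = 2.241 to 1.96, so power = Φ(λ - z_{α/2}) goes from Φ(3.31 - 2.241) = 0.857 to Φ(3.31 - 1.96) = 0.911.
• Type II error rate β = 1 - power therefore decreases (0.143 → 0.089).
Appropriate when false negatives are costly — here, keeping the old curriculum when the new one would have helped students.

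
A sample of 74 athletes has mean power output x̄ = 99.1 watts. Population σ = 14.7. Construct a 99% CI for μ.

CI = x̄ ± z*(σ/√n) = 99.1 ± 2.576(14.7/√74) = 99.1 ± 4.4 = (94.7, 103.5)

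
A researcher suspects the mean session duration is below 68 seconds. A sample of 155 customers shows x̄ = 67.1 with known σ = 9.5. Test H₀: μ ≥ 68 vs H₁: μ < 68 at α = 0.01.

z = -1.179. Critical value: -2.33. Fail to reject H₀.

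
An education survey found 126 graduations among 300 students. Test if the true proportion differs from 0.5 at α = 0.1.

p̂ = 0.42, p₀ = 0.5. z = (p̂ - p₀)/√(p₀(1-p₀)/n) = -2.771. Critical: ±1.645. Reject H₀.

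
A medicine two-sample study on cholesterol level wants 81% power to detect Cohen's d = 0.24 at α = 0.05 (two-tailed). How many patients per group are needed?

z_{α/2} = 1.96, z_β = Φ⁻¹(0.81) = 0.878. For small effect (d = 0.24): n per group = 2(z_{α/2} + z_β)²/d² = 2(1.96 + 0.878)²/0.24² = 279.7 → 280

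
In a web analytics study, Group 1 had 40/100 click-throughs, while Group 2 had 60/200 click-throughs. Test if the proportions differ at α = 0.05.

p̂₁ = 0.4, p̂₂ = 0.3, pooled p̂ = 0.333. z = 1.732. Critical: ±1.96. Fail to reject H₀.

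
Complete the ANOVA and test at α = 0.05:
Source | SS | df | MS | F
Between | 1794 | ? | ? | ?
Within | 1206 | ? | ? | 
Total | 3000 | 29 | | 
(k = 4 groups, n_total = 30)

df_between = 3, df_within = 26. MS_between = 598.0, MS_within = 46.38. F = 12.892, F_crit ≈ 2.975. Reject H₀.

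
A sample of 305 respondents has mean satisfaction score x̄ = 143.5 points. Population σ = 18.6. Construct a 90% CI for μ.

CI = x̄ ± z*(σ/√n) = 143.5 ± 1.645(18.6/√305) = 143.5 ± 1.75 = (141.75, 145.25)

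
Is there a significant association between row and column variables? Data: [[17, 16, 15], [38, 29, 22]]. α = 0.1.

χ² = 0.909. df = 2, critical = 4.605. Fail to reject H₀. No evidence of dependence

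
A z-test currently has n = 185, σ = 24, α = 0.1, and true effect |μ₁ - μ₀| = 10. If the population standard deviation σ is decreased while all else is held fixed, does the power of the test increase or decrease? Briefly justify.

Power increases: a smaller σ shrinks the standard error σ/√n, moving the sampling distribution under H₁ further from the critical value.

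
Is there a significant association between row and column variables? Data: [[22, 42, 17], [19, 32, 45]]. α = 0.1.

χ² = 13.038. df = 2, critical = 4.605. Reject H₀. Variables are dependent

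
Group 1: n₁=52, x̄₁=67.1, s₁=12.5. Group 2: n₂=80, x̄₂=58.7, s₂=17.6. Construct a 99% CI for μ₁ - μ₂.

Difference = 8.4. SE = √(12.5²/52 + 17.6²/80) = 2.622. CI = (1.64, 15.16)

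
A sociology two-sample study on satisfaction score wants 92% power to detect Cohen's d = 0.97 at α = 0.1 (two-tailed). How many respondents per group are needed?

z_{α/2} = 1.645, z_β = Φ⁻¹(0.92) = 1.405. For large effect (d = 0.97): n per group = 2(z_{α/2} + z_β)²/d² = 2(1.645 + 1.405)²/0.97² = 19.8 → 20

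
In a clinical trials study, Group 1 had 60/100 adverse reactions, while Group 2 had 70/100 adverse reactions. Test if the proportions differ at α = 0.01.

p̂₁ = 0.6, p̂₂ = 0.7, pooled p̂ = 0.65. z = -1.482. Critical: ±2.576. Fail to reject H₀.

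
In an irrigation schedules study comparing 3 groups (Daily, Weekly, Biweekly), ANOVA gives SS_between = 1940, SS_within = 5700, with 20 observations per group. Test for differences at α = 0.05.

df_between = 2, df_within = 57. F = MS_between/MS_within = 970.0/100.0 = 9.7. F_crit ≈ 3.159. Reject H₀. At least one mean differs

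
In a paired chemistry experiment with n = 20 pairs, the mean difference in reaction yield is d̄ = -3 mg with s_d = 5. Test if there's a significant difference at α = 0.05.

t = d̄/(s_d/√n) = -3/(5/√20) = -2.683. df = 19, critical t = ±2.093. Reject H₀.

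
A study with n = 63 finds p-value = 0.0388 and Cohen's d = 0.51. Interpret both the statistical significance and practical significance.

Statistically significant (p = 0.0388 < 0.05). Cohen's d = 0.51 indicates a medium effect size. Both statistical and practical significance should be considered.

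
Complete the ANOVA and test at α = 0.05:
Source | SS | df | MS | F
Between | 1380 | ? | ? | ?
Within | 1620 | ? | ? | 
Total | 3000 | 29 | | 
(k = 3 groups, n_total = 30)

df_between = 2, df_within = 27. MS_between = 690.0, MS_within = 60.0. F = 11.5, F_crit ≈ 3.354. Reject H₀.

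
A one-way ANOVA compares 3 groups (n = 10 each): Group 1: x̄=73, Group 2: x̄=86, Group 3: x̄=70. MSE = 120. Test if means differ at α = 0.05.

Grand mean = 76.33. SS_between = 1446.67, MS_between = 723.33. F = 6.028, F_crit ≈ 3.354. Reject H₀.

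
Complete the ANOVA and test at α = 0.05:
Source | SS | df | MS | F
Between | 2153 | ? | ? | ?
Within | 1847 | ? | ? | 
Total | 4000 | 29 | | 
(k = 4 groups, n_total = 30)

df_between = 3, df_within = 26. MS_between = 717.67, MS_within = 71.04. F = 10.103, F_crit ≈ 2.975. Reject H₀.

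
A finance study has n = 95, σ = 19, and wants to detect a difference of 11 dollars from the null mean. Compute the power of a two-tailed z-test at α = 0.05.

SE = σ/√n = 19/√95 = 1.949. Non-centrality λ = d/SE = 11/1.949 = 5.643. Power ≈ Φ(λ - z_{α/2}) = Φ(5.643 - 1.96) = Φ(3.683) = 1.0.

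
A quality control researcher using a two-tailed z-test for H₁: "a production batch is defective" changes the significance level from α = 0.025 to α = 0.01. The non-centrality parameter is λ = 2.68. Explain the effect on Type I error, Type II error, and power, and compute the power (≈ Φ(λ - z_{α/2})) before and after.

Decreasing α from 0.025 to 0.01:
• Type I error rate decreases (α is the Type I rate by definition).
• Critical value moves from z_{α/2} = 2.241 to 2.576, so power = Φ(λ - z_{α/2}) goes from Φ(2.68 - 2.241) = 0.67 to Φ(2.68 - 2.576) = 0.541.
• Type II error rate β = 1 - power therefore increases (0.33 → 0.459).
Appropriate when false positives are costly — here, scrapping a good batch — wasted material and cost for no reason.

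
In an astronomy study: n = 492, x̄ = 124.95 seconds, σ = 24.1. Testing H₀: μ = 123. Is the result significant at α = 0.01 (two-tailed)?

z = (124.95 - 123)/(24.1/√492) = 1.795. Since |z| ≤ 2.576, not significant at α = 0.01.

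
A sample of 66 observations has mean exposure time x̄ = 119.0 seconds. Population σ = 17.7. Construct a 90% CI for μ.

CI = x̄ ± z*(σ/√n) = 119.0 ± 1.645(17.7/√66) = 119.0 ± 3.58 = (115.42, 122.58)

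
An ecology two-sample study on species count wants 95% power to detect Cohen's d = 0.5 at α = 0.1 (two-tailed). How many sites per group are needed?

z_{α/2} = 1.645, z_β = Φ⁻¹(0.95) = 1.645. For medium effect (d = 0.5): n per group = 2(z_{α/2} + z_β)²/d² = 2(1.645 + 1.645)²/0.5² = 86.6 → 87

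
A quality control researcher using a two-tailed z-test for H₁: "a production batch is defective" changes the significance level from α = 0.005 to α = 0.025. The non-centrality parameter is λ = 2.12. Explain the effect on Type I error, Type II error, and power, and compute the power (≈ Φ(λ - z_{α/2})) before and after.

Increasing α from 0.005 to 0.025:
• Type I error rate increases (α is the Type I rate by definition).
• Critical value moves from z_{α/2} = 2.807 to 2.241, so power = Φ(λ - z_{α/2}) goes from Φ(2.12 - 2.807) = 0.246 to Φ(2.12 - 2.241) = 0.452.
• Type II error rate β = 1 - power therefore decreases (0.754 → 0.548).
Appropriate when false negatives are costly — here, shipping a defective batch — faulty products reach customers.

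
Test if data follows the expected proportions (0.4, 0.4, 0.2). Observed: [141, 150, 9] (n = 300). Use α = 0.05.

Expected: [120.0, 120.0, 60.0]. χ² = 54.525. df = 2, critical = 5.991. Reject H₀.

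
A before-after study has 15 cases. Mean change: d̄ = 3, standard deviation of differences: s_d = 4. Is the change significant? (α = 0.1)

t = d̄/(s_d/√n) = 3/(4/√15) = 2.905. df = 14, critical t = ±1.761. Reject H₀.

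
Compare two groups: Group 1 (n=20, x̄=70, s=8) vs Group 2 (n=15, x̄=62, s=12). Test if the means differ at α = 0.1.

Pooled sp = 9.9. t = 2.367, df = 33. Critical t = ±1.692. Reject H₀.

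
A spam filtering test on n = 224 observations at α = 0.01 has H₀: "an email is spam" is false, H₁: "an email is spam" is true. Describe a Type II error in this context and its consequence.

Type II error: failing to reject H₀ when it is false — concluding that an email is spam is not supported when in fact it is. Consequence: a spam email lands in the inbox.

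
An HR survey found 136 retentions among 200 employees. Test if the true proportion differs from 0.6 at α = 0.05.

p̂ = 0.68, p₀ = 0.6. z = (p̂ - p₀)/√(p₀(1-p₀)/n) = 2.309. Critical: ±1.96. Reject H₀.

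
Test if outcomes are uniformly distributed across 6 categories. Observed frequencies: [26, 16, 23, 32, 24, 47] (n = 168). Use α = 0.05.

Expected = 28 each. χ² = Σ(O-E)²/E = 20.214. df = 5, critical value = 11.07. Reject H₀.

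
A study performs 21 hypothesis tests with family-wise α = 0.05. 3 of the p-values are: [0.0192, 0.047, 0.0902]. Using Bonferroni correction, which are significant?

Bonferroni α = 0.05/21 = 0.00238. None of the given p-values are significant.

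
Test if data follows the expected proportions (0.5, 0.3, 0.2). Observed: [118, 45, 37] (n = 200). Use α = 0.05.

Expected: [100.0, 60.0, 40.0]. χ² = 7.215. df = 2, critical = 5.991. Reject H₀.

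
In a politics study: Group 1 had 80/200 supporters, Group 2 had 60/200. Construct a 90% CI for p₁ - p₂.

p̂₁ = 0.4, p̂₂ = 0.3. Difference = 0.1. CI = (0.022, 0.178)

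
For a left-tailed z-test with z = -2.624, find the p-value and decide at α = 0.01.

p = P(Z < -2.624) = Φ(-2.624) ≈ 0.0043. Since p < 0.01, reject H₀ (significant) at α = 0.01.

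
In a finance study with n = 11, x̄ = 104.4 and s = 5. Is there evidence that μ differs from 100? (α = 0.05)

t = (x̄ - μ₀)/(s/√n) = (104.4 - 100)/(5/√11) = 2.919. df = 10, critical t = ±2.228. Reject H₀.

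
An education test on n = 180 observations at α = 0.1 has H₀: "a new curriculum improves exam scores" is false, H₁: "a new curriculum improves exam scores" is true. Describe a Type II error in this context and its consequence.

Type II error: failing to reject H₀ when it is false — concluding that a new curriculum improves exam scores is not supported when in fact it is. Consequence: keeping the old curriculum when the new one would have helped students.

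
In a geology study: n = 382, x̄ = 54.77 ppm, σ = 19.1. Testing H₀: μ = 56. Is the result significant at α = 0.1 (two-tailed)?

z = (54.77 - 56)/(19.1/√382) = -1.259. Since |z| ≤ 1.645, not significant at α = 0.1.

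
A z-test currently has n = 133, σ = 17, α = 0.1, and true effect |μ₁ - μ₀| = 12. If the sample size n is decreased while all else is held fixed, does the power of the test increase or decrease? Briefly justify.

Power decreases: a smaller n inflates the standard error σ/√n, pulling the sampling distribution under H₁ back toward the critical value.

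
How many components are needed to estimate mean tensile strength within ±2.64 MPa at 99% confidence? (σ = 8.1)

n = (z*σ/E)² = (2.576×8.1/2.64)² = 62.5 → n = 63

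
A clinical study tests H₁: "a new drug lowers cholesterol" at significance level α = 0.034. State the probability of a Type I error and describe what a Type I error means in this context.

P(Type I error) = α = 0.034. A Type I error is rejecting H₀ when H₀ is actually true (false positive) — here, concluding that a new drug lowers cholesterol when in fact this is not the case. Consequence: approving an ineffective drug — patients take a useless medication and may skip effective alternatives.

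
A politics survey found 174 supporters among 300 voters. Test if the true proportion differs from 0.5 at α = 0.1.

p̂ = 0.58, p₀ = 0.5. z = (p̂ - p₀)/√(p₀(1-p₀)/n) = 2.771. Critical: ±1.645. Reject H₀.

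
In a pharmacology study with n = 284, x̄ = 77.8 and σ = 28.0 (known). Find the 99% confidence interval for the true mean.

CI = x̄ ± z*(σ/√n) = 77.8 ± 2.576(28.0/√284) = 77.8 ± 4.28 = (73.52, 82.08)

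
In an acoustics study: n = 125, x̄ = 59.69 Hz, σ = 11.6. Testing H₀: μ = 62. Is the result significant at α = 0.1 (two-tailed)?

z = (59.69 - 62)/(11.6/√125) = -2.226. Since |z| > 1.645, significant at α = 0.1.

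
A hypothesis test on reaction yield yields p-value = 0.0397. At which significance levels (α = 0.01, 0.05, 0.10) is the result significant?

p = 0.0397. Significant at: α = 0.05, 0.1.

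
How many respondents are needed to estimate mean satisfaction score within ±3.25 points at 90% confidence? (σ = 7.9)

n = (z*σ/E)² = (1.645×7.9/3.25)² = 16.0 → n = 16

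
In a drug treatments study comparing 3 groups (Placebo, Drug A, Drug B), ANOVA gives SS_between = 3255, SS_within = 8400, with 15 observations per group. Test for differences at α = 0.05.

df_between = 2, df_within = 42. F = MS_between/MS_within = 1627.5/200.0 = 8.137. F_crit ≈ 3.22. Reject H₀. At least one mean differs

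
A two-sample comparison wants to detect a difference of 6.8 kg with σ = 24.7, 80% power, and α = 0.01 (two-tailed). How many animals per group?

n per group = 2(z_α/2 + z_β)²σ²/d² = 2×(2.576 + 0.84)²×24.7²/6.8² = 307.9 → n = 308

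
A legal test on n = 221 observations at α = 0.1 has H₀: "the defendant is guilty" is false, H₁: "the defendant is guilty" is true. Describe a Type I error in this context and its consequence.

Type I error: rejecting H₀ when it is true — concluding that the defendant is guilty when in fact it is not. Consequence: convicting an innocent person.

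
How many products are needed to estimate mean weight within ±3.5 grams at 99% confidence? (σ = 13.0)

n = (z*σ/E)² = (2.576×13.0/3.5)² = 91.5 → n = 92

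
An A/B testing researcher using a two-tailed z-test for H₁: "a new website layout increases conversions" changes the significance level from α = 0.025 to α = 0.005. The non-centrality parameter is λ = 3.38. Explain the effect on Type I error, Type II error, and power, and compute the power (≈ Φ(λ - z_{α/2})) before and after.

Decreasing α from 0.025 to 0.005:
• Type I error rate decreases (α is the Type I rate by definition).
• Critical value moves from z_{α/2} = 2.241 to 2.807, so power = Φ(λ - z_{α/2}) goes from Φ(3.38 - 2.241) = 0.873 to Φ(3.38 - 2.807) = 0.717.
• Type II error rate β = 1 - power therefore increases (0.127 → 0.283).
Appropriate when false positives are costly — here, rolling out a layout that doesn't actually help — wasted engineering effort.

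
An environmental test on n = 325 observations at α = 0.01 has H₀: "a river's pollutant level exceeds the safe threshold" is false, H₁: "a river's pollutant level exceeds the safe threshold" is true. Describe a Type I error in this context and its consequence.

Type I error: rejecting H₀ when it is true — concluding that a river's pollutant level exceeds the safe threshold when in fact it is not. Consequence: shutting down a compliant factory unnecessarily.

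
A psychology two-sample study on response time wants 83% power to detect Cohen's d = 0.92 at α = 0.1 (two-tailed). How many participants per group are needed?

z_{α/2} = 1.645, z_β = Φ⁻¹(0.83) = 0.954. For large effect (d = 0.92): n per group = 2(z_{α/2} + z_β)²/d² = 2(1.645 + 0.954)²/0.92² = 16.0 → 16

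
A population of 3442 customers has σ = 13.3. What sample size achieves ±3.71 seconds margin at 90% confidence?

Without FPC: n₀ = (1.645×13.3/3.71)² = 34.777. With FPC: n = n₀N/(n₀+N-1) = 34.4 → n = 35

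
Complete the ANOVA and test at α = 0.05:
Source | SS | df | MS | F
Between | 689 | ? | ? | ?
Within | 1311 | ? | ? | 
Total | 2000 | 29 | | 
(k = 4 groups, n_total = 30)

df_between = 3, df_within = 26. MS_between = 229.67, MS_within = 50.42. F = 4.555, F_crit ≈ 2.975. Reject H₀.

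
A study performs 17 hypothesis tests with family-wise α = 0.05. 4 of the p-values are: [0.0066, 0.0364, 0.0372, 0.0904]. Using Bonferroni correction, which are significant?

Bonferroni α = 0.05/17 = 0.00294. None of the given p-values are significant.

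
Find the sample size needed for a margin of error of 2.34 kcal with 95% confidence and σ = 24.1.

n = (z*σ/E)² = (1.96×24.1/2.34)² = 407.5 → n = 408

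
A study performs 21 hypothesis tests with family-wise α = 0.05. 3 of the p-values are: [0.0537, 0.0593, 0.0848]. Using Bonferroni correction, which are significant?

Bonferroni α = 0.05/21 = 0.00238. None of the given p-values are significant.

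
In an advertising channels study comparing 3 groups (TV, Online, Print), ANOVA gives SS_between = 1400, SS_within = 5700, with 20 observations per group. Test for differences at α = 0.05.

df_between = 2, df_within = 57. F = MS_between/MS_within = 700.0/100.0 = 7.0. F_crit ≈ 3.159. Reject H₀. At least one mean differs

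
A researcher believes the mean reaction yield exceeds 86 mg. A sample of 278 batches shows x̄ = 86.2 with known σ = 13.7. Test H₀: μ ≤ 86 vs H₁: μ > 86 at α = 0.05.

z = 0.243. Critical value: 1.645. Fail to reject H₀.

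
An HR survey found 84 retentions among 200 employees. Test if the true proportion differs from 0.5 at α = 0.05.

p̂ = 0.42, p₀ = 0.5. z = (p̂ - p₀)/√(p₀(1-p₀)/n) = -2.263. Critical: ±1.96. Reject H₀.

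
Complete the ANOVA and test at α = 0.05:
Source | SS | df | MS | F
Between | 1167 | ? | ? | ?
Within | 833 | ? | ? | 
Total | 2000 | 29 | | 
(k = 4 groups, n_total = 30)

df_between = 3, df_within = 26. MS_between = 389.0, MS_within = 32.04. F = 12.142, F_crit ≈ 2.975. Reject H₀.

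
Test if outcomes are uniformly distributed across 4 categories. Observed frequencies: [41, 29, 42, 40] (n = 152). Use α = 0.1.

Expected = 38 each. χ² = Σ(O-E)²/E = 2.895. df = 3, critical value = 6.251. Fail to reject H₀.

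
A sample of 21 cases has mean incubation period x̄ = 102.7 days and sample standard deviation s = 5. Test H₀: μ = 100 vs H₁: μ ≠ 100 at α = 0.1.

t = (x̄ - μ₀)/(s/√n) = (102.7 - 100)/(5/√21) = 2.475. df = 20, critical t = ±1.725. Reject H₀.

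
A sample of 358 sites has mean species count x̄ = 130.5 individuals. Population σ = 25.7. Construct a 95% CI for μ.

CI = x̄ ± z*(σ/√n) = 130.5 ± 1.96(25.7/√358) = 130.5 ± 2.66 = (127.84, 133.16)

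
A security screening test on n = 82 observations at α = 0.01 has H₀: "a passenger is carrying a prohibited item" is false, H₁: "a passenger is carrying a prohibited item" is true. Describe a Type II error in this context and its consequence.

Type II error: failing to reject H₀ when it is false — concluding that a passenger is carrying a prohibited item is not supported when in fact it is. Consequence: letting a prohibited item through — security breach.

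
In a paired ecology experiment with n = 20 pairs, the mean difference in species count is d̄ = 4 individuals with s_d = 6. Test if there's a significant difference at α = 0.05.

t = d̄/(s_d/√n) = 4/(6/√20) = 2.981. df = 19, critical t = ±2.093. Reject H₀.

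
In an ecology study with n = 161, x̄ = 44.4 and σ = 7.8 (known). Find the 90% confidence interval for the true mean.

CI = x̄ ± z*(σ/√n) = 44.4 ± 1.645(7.8/√161) = 44.4 ± 1.01 = (43.39, 45.41)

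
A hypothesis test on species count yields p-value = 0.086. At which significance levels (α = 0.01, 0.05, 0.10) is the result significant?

p = 0.086. Significant at: α = 0.1.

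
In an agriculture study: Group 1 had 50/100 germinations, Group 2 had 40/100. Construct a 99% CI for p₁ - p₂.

p̂₁ = 0.5, p̂₂ = 0.4. Difference = 0.1. CI = (-0.08, 0.28)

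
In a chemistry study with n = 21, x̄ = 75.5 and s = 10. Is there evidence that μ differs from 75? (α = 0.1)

t = (x̄ - μ₀)/(s/√n) = (75.5 - 75)/(10/√21) = 0.229. df = 20, critical t = ±1.725. Fail to reject H₀.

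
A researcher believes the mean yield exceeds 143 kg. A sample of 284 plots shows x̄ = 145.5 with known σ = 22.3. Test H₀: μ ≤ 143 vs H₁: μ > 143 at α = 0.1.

z = 1.889. Critical value: 1.28. Reject H₀.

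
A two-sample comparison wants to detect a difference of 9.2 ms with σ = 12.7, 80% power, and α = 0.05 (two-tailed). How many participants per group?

n per group = 2(z_α/2 + z_β)²σ²/d² = 2×(1.96 + 0.84)²×12.7²/9.2² = 29.9 → n = 30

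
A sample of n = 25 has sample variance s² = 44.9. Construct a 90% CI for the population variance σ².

df = 24. χ²_{0.05} = 36.415, χ²_{0.95} = 13.848. CI for σ² = ((n-1)s²/χ²_{α/2}, (n-1)s²/χ²_{1-α/2}) = (24·44.9/36.415, 24·44.9/13.848) = (29.59, 77.82)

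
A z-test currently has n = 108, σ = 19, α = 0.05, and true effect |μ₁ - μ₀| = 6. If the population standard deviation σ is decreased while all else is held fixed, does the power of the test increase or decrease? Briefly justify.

Power increases: a smaller σ shrinks the standard error σ/√n, moving the sampling distribution under H₁ further from the critical value.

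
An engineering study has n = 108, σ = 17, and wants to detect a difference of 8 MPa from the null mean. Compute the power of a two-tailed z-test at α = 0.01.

SE = σ/√n = 17/√108 = 1.636. Non-centrality λ = d/SE = 8/1.636 = 4.89. Power ≈ Φ(λ - z_{α/2}) = Φ(4.89 - 2.576) = Φ(2.314) = 0.99.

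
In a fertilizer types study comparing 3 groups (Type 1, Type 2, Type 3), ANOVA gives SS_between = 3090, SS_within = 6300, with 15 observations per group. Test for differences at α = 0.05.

df_between = 2, df_within = 42. F = MS_between/MS_within = 1545.0/150.0 = 10.3. F_crit ≈ 3.22. Reject H₀. At least one mean differs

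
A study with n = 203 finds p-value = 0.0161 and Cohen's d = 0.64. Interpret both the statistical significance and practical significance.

Statistically significant (p = 0.0161 < 0.05). Cohen's d = 0.64 indicates a medium effect size. Both statistical and practical significance should be considered.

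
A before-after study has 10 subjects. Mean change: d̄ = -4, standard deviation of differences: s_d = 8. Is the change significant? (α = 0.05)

t = d̄/(s_d/√n) = -4/(8/√10) = -1.581. df = 9, critical t = ±2.262. Fail to reject H₀.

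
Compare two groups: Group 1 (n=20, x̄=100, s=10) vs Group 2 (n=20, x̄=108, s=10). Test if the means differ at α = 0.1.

Pooled sp = 10.0. t = -2.53, df = 38. Critical t = ±1.686. Reject H₀.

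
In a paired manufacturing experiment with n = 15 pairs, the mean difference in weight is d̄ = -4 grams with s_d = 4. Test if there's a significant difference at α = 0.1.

t = d̄/(s_d/√n) = -4/(4/√15) = -3.873. df = 14, critical t = ±1.761. Reject H₀.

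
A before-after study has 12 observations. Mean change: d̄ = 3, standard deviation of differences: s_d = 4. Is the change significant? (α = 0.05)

t = d̄/(s_d/√n) = 3/(4/√12) = 2.598. df = 11, critical t = ±2.201. Reject H₀.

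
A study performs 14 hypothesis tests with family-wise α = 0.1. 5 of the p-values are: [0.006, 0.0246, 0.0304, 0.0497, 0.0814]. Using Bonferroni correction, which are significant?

Bonferroni α = 0.1/14 = 0.00714. Significant p-values: [0.006]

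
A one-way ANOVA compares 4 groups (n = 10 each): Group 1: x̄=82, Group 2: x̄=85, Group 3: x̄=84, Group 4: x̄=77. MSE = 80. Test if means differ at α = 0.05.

Grand mean = 82.0. SS_between = 380.0, MS_between = 126.67. F = 1.583, F_crit ≈ 2.866. Fail to reject H₀.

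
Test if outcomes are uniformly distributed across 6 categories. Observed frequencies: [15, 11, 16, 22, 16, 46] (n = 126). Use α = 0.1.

Expected = 21 each. χ² = Σ(O-E)²/E = 38.667. df = 5, critical value = 9.236. Reject H₀.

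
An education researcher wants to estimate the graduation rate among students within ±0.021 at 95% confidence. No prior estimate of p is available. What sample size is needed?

Conservative approach: use p = 0.5 (maximizes p(1-p) = 0.25). n = z²(0.25)/E² = 1.96²×0.25/0.021² = 2177.8 → n = 2178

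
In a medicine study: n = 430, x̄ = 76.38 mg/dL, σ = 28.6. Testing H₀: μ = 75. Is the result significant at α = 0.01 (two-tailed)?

z = (76.38 - 75)/(28.6/√430) = 1.001. Since |z| ≤ 2.576, not significant at α = 0.01.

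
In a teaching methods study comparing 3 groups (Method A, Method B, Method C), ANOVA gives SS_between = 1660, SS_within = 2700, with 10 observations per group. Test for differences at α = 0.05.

df_between = 2, df_within = 27. F = MS_between/MS_within = 830.0/100.0 = 8.3. F_crit ≈ 3.354. Reject H₀. At least one mean differs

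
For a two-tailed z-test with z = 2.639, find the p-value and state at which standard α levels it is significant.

p = 2·P(Z > |2.639|) = 2·(1 - Φ(2.639)) ≈ 0.0083. Significant at α = 0.1; Significant at α = 0.05; Significant at α = 0.01.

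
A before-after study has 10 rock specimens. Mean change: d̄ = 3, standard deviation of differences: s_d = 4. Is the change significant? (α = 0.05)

t = d̄/(s_d/√n) = 3/(4/√10) = 2.372. df = 9, critical t = ±2.262. Reject H₀.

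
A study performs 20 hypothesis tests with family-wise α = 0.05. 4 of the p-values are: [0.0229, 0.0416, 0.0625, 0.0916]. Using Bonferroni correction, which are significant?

Bonferroni α = 0.05/20 = 0.0025. None of the given p-values are significant.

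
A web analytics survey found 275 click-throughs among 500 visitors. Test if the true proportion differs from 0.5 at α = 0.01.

p̂ = 0.55, p₀ = 0.5. z = (p̂ - p₀)/√(p₀(1-p₀)/n) = 2.236. Critical: ±2.576. Fail to reject H₀.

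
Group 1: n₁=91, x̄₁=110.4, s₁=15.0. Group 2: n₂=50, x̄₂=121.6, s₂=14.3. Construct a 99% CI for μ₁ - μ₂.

Difference = -11.2. SE = √(15.0²/91 + 14.3²/50) = 2.562. CI = (-17.8, -4.6)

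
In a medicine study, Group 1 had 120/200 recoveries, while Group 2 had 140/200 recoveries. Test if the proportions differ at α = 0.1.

p̂₁ = 0.6, p̂₂ = 0.7, pooled p̂ = 0.65. z = -2.097. Critical: ±1.645. Reject H₀.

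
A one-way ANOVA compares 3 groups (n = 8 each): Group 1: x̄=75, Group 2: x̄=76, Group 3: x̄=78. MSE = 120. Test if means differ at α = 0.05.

Grand mean = 76.33. SS_between = 37.33, MS_between = 18.67. F = 0.156, F_crit ≈ 3.467. Fail to reject H₀.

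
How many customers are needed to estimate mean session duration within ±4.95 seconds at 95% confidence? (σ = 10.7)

n = (z*σ/E)² = (1.96×10.7/4.95)² = 18.0 → n = 18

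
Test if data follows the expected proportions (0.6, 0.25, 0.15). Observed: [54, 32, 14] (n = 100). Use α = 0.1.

Expected: [60.0, 25.0, 15.0]. χ² = 2.627. df = 2, critical = 4.605. Fail to reject H₀.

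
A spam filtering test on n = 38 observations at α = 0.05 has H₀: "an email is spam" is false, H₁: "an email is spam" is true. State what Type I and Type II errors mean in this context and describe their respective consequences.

Type I (false positive): concluding that an email is spam when it is not — a legitimate email is sent to the spam folder and the user misses it. Type II (false negative): failing to conclude that an email is spam when it is — a spam email lands in the inbox. Which is costlier depends on domain priorities and is a judgement call rather than a statistical fact.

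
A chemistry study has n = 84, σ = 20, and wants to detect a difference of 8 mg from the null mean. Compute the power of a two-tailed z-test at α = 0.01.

SE = σ/√n = 20/√84 = 2.182. Non-centrality λ = d/SE = 8/2.182 = 3.666. Power ≈ Φ(λ - z_{α/2}) = Φ(3.666 - 2.576) = Φ(1.09) = 0.862.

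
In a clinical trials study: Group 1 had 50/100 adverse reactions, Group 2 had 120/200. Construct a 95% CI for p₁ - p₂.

p̂₁ = 0.5, p̂₂ = 0.6. Difference = -0.1. CI = (-0.219, 0.019)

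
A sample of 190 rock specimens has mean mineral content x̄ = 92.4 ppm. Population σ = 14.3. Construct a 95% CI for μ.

CI = x̄ ± z*(σ/√n) = 92.4 ± 1.96(14.3/√190) = 92.4 ± 2.03 = (90.37, 94.43)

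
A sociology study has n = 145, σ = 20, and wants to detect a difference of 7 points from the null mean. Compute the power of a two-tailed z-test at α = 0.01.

SE = σ/√n = 20/√145 = 1.661. Non-centrality λ = d/SE = 7/1.661 = 4.215. Power ≈ Φ(λ - z_{α/2}) = Φ(4.215 - 2.576) = Φ(1.639) = 0.949.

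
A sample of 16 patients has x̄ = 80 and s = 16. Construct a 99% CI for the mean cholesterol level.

CI = x̄ ± t*(s/√n) = 80 ± 2.947(16/√16) = (68.21, 91.79)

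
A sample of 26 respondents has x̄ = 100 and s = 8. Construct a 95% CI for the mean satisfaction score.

CI = x̄ ± t*(s/√n) = 100 ± 2.06(8/√26) = (96.77, 103.23)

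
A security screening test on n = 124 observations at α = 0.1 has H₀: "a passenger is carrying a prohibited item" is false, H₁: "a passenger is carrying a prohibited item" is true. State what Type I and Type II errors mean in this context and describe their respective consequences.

Type I (false positive): concluding that a passenger is carrying a prohibited item when it is not — detaining an innocent passenger — delay and inconvenience. Type II (false negative): failing to conclude that a passenger is carrying a prohibited item when it is — letting a prohibited item through — security breach. Which is costlier depends on domain priorities and is a judgement call rather than a statistical fact.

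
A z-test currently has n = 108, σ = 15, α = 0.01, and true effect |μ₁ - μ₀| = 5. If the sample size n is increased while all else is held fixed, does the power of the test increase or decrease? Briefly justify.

Power increases: a larger n shrinks the standard error σ/√n, moving the sampling distribution under H₁ further from the critical value.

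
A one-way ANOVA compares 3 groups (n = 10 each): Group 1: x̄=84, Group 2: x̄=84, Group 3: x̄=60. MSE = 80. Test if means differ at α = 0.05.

Grand mean = 76.0. SS_between = 3840.0, MS_between = 1920.0. F = 24.0, F_crit ≈ 3.354. Reject H₀.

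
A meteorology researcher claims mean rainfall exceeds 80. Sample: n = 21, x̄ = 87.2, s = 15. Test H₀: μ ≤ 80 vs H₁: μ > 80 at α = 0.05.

t = (87.2 - 80)/(15/√21) = 2.2, df = 20. Critical t = 1.725. Reject H₀.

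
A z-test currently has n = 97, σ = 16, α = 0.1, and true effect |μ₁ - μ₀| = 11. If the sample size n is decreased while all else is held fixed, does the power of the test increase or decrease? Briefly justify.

Power decreases: a smaller n inflates the standard error σ/√n, pulling the sampling distribution under H₁ back toward the critical value.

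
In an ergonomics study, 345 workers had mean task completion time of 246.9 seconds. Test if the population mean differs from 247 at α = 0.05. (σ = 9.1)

z = (x̄ - μ₀)/(σ/√n) = (246.9 - 247)/(9.1/√345) = -0.204. Critical value: ±1.96. Since |-0.204| ≤ 1.96, Fail to reject H₀.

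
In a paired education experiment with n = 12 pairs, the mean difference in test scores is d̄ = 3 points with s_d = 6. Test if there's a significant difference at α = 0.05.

t = d̄/(s_d/√n) = 3/(6/√12) = 1.732. df = 11, critical t = ±2.201. Fail to reject H₀.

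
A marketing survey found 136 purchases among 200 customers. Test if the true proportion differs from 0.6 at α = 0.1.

p̂ = 0.68, p₀ = 0.6. z = (p̂ - p₀)/√(p₀(1-p₀)/n) = 2.309. Critical: ±1.645. Reject H₀.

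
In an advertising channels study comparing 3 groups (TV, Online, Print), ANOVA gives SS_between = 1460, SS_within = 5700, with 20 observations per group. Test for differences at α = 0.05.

df_between = 2, df_within = 57. F = MS_between/MS_within = 730.0/100.0 = 7.3. F_crit ≈ 3.159. Reject H₀. At least one mean differs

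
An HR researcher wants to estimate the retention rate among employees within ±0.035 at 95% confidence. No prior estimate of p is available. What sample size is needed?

Conservative approach: use p = 0.5 (maximizes p(1-p) = 0.25). n = z²(0.25)/E² = 1.96²×0.25/0.035² = 784.0 → n = 784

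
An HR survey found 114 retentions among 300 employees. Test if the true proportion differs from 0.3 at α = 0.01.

p̂ = 0.38, p₀ = 0.3. z = (p̂ - p₀)/√(p₀(1-p₀)/n) = 3.024. Critical: ±2.576. Reject H₀.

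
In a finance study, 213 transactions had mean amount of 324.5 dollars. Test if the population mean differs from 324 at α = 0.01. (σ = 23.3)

z = (x̄ - μ₀)/(σ/√n) = (324.5 - 324)/(23.3/√213) = 0.313. Critical value: ±2.576. Since |0.313| ≤ 2.576, Fail to reject H₀.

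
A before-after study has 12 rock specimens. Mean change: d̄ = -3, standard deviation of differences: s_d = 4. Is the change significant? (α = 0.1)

t = d̄/(s_d/√n) = -3/(4/√12) = -2.598. df = 11, critical t = ±1.796. Reject H₀.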